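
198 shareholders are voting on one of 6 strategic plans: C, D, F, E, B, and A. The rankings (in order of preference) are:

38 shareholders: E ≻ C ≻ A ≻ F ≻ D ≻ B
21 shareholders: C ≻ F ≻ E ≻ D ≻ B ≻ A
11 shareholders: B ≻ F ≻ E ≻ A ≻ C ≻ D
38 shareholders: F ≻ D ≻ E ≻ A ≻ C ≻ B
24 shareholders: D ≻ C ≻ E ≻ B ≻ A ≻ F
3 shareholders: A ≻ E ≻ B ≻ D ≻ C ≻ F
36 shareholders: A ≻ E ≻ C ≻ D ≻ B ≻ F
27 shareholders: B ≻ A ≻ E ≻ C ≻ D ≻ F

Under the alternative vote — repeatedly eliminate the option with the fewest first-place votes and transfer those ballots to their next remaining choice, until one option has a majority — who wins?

Round 1: C 21, D 24, F 38, E 38, B 38, A 39. Eliminate C.
Round 2: D 24, F 59, E 38, B 38, A 39. Eliminate D.
Round 3: F 59, E 62, B 38, A 39. Eliminate B.
Round 4: F 70, E 62, A 66. Eliminate E.
Round 5: F 70, A 128. A has a majority.

A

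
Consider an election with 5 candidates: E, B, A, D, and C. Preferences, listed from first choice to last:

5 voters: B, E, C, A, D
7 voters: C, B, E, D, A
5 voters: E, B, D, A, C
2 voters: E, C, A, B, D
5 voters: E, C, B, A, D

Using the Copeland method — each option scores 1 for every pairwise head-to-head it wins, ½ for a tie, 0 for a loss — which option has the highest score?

E

E: beats A, D, and C; ties B → score 3.5.
B: beats A and D; ties E; loses to C → score 2.5.
A: ties D; loses to E, B, and C → score 0.5.
D: ties A; loses to E, B, and C → score 0.5.
C: beats B, A, and D; loses to E → score 3.
E has the best pairwise record.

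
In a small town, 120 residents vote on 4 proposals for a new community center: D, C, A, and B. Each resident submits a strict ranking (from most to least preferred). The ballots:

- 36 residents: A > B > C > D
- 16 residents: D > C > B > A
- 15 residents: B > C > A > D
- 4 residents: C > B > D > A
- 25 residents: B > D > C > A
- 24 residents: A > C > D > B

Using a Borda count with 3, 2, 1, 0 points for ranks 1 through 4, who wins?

B

D: 36·0 + 16·3 + 15·0 + 4·1 + 25·2 + 24·1 = 126
C: 36·1 + 16·2 + 15·2 + 4·3 + 25·1 + 24·2 = 183
A: 36·3 + 16·0 + 15·1 + 4·0 + 25·0 + 24·3 = 195
B: 36·2 + 16·1 + 15·3 + 4·2 + 25·3 + 24·0 = 216
B has the highest Borda score (216).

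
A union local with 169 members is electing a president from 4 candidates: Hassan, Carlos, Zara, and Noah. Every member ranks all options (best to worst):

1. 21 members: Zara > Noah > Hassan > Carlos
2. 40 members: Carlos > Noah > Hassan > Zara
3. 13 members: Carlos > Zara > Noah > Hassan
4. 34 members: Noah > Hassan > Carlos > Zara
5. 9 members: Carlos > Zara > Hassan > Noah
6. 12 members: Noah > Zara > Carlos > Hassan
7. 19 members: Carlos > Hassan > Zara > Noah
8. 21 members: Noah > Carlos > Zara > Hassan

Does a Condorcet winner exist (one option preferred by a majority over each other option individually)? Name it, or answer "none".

Noah vs Hassan: 141–28 for Noah.
Noah vs Carlos: 88–81 for Noah.
Noah vs Zara: 107–62 for Noah.
Noah beats every other option head-to-head.

Noah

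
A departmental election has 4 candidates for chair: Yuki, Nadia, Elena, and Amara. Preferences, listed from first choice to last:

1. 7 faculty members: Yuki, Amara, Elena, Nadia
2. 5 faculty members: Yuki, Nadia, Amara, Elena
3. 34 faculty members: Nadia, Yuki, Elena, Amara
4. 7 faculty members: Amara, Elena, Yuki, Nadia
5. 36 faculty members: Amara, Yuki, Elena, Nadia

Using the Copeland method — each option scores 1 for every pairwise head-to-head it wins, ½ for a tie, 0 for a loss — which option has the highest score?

Yuki

Yuki: beats Nadia, Elena, and Amara → score 3.
Nadia: loses to Yuki, Elena, and Amara → score 0.
Elena: beats Nadia; loses to Yuki and Amara → score 1.
Amara: beats Nadia and Elena; loses to Yuki → score 2.
Yuki has the best pairwise record.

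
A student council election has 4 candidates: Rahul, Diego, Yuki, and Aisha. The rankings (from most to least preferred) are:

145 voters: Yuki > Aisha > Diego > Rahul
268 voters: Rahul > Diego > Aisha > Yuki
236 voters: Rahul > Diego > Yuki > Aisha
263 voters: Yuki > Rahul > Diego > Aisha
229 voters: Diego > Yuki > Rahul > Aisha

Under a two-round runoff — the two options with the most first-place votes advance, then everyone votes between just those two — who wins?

Yuki

Round 1 first-place votes: Rahul 504, Diego 229, Yuki 408, Aisha 0.
Rahul and Yuki advance.
Runoff: Rahul is preferred to Yuki by 504 voters; Yuki by 637.
Yuki wins the runoff.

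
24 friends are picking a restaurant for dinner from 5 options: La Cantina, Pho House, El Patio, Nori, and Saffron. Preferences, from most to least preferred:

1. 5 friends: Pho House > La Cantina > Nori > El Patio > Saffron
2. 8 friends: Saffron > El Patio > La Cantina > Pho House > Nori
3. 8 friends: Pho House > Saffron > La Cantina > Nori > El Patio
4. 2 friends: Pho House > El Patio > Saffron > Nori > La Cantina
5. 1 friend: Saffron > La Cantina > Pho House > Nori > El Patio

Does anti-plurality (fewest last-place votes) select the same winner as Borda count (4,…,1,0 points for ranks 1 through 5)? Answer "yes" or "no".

yes

Anti-plurality — last-place votes: La Cantina 2, Pho House 0, El Patio 9, Nori 8, Saffron 5. Winner: Pho House.
Borda — scores: La Cantina 50, Pho House 70, El Patio 35, Nori 21, Saffron 64. Winner: Pho House.
The two methods agree.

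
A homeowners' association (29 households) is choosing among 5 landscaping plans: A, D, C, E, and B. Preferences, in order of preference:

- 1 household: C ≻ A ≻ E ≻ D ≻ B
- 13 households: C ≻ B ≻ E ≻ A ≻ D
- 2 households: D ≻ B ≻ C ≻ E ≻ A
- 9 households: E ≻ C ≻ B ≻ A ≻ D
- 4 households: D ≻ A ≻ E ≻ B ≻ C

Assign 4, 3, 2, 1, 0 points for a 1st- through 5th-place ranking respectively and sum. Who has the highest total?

C

A: 1·3 + 13·1 + 2·0 + 9·1 + 4·3 = 37
D: 1·1 + 13·0 + 2·4 + 9·0 + 4·4 = 25
C: 1·4 + 13·4 + 2·2 + 9·3 + 4·0 = 87
E: 1·2 + 13·2 + 2·1 + 9·4 + 4·2 = 74
B: 1·0 + 13·3 + 2·3 + 9·2 + 4·1 = 67
C has the highest Borda score (87).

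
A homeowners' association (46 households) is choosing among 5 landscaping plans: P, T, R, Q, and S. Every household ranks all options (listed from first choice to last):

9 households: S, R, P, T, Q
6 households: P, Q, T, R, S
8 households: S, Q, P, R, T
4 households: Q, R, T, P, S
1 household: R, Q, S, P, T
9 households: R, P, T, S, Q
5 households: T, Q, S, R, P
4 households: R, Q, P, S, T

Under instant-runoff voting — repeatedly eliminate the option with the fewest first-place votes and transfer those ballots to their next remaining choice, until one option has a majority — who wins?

Round 1: P 6, T 5, R 14, Q 4, S 17. Eliminate Q.
Round 2: P 6, T 5, R 18, S 17. Eliminate T.
Round 3: P 6, R 18, S 22. Eliminate P.
Round 4: R 24, S 22. R has a majority.

R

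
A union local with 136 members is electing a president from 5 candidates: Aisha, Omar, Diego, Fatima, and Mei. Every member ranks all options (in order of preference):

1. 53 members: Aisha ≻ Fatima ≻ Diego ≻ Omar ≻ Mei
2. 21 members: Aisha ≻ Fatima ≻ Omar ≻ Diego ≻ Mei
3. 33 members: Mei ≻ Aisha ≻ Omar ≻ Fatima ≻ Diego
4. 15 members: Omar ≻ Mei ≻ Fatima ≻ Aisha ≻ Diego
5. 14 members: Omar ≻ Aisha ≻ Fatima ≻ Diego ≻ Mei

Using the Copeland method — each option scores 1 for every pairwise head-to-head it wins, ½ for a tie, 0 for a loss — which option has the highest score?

Aisha

Aisha: beats Omar, Diego, Fatima, and Mei → score 4.
Omar: beats Diego and Mei; loses to Aisha and Fatima → score 2.
Diego: beats Mei; loses to Aisha, Omar, and Fatima → score 1.
Fatima: beats Omar, Diego, and Mei; loses to Aisha → score 3.
Mei: loses to Aisha, Omar, Diego, and Fatima → score 0.
Aisha has the best pairwise record.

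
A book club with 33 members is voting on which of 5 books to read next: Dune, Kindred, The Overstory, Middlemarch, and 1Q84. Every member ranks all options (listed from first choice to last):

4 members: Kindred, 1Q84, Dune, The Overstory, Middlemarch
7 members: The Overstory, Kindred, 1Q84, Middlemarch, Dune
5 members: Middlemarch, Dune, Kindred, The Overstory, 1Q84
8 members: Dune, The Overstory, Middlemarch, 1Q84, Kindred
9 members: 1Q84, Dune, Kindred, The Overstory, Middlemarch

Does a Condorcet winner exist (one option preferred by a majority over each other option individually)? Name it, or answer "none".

Checking pairwise contests:
1Q84 beats Dune 20–13.
Dune beats Kindred 22–11.
Dune beats The Overstory 26–7.
Dune beats Middlemarch 21–12.
The Overstory beats 1Q84 20–13.
Every option loses at least one head-to-head, so there is no Condorcet winner.

none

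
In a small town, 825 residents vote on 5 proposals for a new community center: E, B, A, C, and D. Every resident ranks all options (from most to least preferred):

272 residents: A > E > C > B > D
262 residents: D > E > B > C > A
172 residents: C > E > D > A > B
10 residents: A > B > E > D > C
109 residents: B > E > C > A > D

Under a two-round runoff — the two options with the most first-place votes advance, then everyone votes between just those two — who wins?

D

Round 1 first-place votes: E 0, B 109, A 282, C 172, D 262.
A and D advance.
Runoff: A is preferred to D by 391 voters; D by 434.
D wins the runoff.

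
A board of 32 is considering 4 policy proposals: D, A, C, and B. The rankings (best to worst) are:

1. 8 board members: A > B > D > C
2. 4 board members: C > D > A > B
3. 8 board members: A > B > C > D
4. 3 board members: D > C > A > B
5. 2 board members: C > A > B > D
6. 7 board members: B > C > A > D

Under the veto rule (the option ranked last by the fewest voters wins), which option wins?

A

Last-place votes: D 17, A 0, C 8, B 7.
A is ranked last by the fewest voters, so A wins.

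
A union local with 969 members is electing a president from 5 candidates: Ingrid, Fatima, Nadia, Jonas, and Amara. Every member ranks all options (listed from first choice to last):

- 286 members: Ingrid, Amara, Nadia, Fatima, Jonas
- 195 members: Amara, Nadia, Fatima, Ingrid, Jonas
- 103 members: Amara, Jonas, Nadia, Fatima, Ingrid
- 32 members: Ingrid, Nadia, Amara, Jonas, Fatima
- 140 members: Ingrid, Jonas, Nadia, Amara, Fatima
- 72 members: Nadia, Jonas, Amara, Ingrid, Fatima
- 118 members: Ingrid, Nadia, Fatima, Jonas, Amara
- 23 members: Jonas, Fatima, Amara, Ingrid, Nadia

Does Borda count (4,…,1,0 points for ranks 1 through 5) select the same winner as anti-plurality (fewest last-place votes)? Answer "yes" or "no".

no

Borda — scores: Ingrid 2594, Fatima 1084, Nadia 2381, Jonas 1187, Amara 2444. Winner: Ingrid.
Anti-plurality — last-place votes: Ingrid 103, Fatima 244, Nadia 23, Jonas 481, Amara 118. Winner: Nadia.
The two methods disagree.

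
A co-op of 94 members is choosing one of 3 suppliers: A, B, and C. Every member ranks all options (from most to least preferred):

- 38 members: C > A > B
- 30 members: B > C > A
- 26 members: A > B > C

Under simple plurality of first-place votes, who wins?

C

First-place votes: A 26, B 30, C 38.
C has the most first-place votes.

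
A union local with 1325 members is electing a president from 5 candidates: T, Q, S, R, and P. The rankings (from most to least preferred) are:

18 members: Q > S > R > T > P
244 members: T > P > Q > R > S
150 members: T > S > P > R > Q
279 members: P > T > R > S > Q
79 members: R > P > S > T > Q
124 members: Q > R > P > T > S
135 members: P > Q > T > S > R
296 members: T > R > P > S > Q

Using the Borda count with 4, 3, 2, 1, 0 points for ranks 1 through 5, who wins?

T

T: 18·1 + 244·4 + 150·4 + 279·3 + 79·1 + 124·1 + 135·2 + 296·4 = 4088
Q: 18·4 + 244·2 + 150·0 + 279·0 + 79·0 + 124·4 + 135·3 + 296·0 = 1461
S: 18·3 + 244·0 + 150·3 + 279·1 + 79·2 + 124·0 + 135·1 + 296·1 = 1372
R: 18·2 + 244·1 + 150·1 + 279·2 + 79·4 + 124·3 + 135·0 + 296·3 = 2564
P: 18·0 + 244·3 + 150·2 + 279·4 + 79·3 + 124·2 + 135·4 + 296·2 = 3765
T has the highest Borda score (4088).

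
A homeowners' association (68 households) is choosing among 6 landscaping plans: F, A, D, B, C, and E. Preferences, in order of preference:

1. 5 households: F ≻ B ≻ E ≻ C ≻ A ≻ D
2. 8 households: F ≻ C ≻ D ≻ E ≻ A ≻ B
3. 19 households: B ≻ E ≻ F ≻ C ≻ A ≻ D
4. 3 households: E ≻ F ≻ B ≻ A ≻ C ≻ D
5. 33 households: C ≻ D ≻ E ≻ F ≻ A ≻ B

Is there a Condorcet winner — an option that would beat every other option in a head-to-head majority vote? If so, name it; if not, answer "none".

none

Checking pairwise contests:
E beats F 55–13.
F beats A 68–0.
F beats D 35–33.
F beats B 49–19.
F beats C 35–33.
D beats E 41–27.
Every option loses at least one head-to-head, so there is no Condorcet winner.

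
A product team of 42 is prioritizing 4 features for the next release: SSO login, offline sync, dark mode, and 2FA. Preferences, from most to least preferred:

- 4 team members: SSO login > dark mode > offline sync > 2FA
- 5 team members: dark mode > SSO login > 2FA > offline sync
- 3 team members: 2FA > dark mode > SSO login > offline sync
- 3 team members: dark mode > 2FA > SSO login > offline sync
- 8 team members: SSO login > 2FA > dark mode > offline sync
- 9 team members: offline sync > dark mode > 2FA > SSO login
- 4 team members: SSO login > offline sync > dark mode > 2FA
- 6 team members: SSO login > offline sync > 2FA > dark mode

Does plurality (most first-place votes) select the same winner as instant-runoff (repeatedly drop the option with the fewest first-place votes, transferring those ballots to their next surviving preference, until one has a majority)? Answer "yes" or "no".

yes

Plurality — first-place votes: SSO login 22, offline sync 9, dark mode 8, 2FA 3. Winner: SSO login.
Instant-runoff — R1 SSO login 22, offline sync 9, dark mode 8, 2FA 3 (SSO login winner). Winner: SSO login.
The two methods agree.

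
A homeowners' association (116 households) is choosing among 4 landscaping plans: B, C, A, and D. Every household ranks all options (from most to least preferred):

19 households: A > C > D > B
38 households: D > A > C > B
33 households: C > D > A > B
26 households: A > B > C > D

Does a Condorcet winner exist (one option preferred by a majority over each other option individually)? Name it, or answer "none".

Checking pairwise contests:
C beats B 90–26.
A beats C 83–33.
D beats A 71–45.
C beats D 78–38.
Every option loses at least one head-to-head, so there is no Condorcet winner.

none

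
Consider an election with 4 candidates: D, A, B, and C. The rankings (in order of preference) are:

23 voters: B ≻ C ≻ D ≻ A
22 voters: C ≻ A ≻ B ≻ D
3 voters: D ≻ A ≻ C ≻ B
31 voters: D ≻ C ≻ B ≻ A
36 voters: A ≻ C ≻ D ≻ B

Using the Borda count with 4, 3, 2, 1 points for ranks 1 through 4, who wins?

D: 23·2 + 22·1 + 3·4 + 31·4 + 36·2 = 276
A: 23·1 + 22·3 + 3·3 + 31·1 + 36·4 = 273
B: 23·4 + 22·2 + 3·1 + 31·2 + 36·1 = 237
C: 23·3 + 22·4 + 3·2 + 31·3 + 36·3 = 364
C has the highest Borda score (364).

C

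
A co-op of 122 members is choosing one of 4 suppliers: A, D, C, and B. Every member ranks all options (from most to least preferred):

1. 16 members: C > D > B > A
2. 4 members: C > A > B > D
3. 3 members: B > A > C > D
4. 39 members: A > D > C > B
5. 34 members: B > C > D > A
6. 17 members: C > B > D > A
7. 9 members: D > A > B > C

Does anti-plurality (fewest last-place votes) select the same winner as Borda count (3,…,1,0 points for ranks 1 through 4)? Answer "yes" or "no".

Anti-plurality — last-place votes: A 67, D 7, C 9, B 39. Winner: D.
Borda — scores: A 149, D 188, C 221, B 174. Winner: C.
The two methods disagree.

no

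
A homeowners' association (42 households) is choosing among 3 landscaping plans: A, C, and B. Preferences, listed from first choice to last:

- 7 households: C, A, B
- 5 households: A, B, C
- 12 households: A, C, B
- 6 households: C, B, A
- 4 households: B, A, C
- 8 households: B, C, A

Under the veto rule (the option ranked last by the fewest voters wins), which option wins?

C

Last-place votes: A 14, C 9, B 19.
C is ranked last by the fewest voters, so C wins.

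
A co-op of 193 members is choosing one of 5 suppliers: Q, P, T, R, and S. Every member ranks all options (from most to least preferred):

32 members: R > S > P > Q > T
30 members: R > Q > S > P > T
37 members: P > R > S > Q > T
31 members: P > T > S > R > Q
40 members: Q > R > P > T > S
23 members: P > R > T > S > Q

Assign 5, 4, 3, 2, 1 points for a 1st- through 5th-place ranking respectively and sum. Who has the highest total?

R

Q: 32·2 + 30·4 + 37·2 + 31·1 + 40·5 + 23·1 = 512
P: 32·3 + 30·2 + 37·5 + 31·5 + 40·3 + 23·5 = 731
T: 32·1 + 30·1 + 37·1 + 31·4 + 40·2 + 23·3 = 372
R: 32·5 + 30·5 + 37·4 + 31·2 + 40·4 + 23·4 = 772
S: 32·4 + 30·3 + 37·3 + 31·3 + 40·1 + 23·2 = 508
R has the highest Borda score (772).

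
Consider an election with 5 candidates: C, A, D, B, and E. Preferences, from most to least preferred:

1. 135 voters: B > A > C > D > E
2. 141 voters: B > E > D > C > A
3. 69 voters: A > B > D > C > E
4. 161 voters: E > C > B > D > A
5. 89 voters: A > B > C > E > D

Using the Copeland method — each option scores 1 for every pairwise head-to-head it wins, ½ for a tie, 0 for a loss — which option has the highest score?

C: beats A and D; loses to B and E → score 2.
A: loses to C, D, B, and E → score 0.
D: beats A; loses to C, B, and E → score 1.
B: beats C, A, D, and E → score 4.
E: beats C, A, and D; loses to B → score 3.
B has the best pairwise record.

B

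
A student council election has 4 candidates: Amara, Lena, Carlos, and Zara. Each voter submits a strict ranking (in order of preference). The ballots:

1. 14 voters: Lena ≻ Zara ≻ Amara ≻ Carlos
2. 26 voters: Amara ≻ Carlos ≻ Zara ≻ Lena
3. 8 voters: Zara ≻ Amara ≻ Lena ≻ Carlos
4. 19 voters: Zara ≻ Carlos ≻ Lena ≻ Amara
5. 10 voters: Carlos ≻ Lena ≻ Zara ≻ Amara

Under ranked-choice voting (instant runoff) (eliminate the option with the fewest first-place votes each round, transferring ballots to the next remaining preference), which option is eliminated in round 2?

Round 1: Amara 26, Lena 14, Carlos 10, Zara 27. Eliminate Carlos.
Round 2: Amara 26, Lena 24, Zara 27. Eliminate Lena.

Lena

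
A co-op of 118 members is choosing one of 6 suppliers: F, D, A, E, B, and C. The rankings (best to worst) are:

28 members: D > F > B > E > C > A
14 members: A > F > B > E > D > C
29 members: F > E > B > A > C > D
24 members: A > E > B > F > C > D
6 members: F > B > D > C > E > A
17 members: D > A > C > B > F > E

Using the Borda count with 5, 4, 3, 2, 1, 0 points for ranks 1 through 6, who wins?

F

F: 28·4 + 14·4 + 29·5 + 24·2 + 6·5 + 17·1 = 408
D: 28·5 + 14·1 + 29·0 + 24·0 + 6·3 + 17·5 = 257
A: 28·0 + 14·5 + 29·2 + 24·5 + 6·0 + 17·4 = 316
E: 28·2 + 14·2 + 29·4 + 24·4 + 6·1 + 17·0 = 302
B: 28·3 + 14·3 + 29·3 + 24·3 + 6·4 + 17·2 = 343
C: 28·1 + 14·0 + 29·1 + 24·1 + 6·2 + 17·3 = 144
F has the highest Borda score (408).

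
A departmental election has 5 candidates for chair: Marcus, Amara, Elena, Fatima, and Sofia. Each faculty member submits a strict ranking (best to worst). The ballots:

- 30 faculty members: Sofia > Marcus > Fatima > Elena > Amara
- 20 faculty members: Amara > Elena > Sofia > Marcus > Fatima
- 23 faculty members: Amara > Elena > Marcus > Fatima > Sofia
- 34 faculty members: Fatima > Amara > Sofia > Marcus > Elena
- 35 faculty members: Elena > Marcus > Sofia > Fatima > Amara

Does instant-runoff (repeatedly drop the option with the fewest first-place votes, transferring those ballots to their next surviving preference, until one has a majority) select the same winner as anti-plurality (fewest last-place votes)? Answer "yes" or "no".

Instant-runoff — R1 Marcus 0, Amara 43, Elena 35, Fatima 34, Sofia 30 (Marcus out); R2 Amara 43, Elena 35, Fatima 34, Sofia 30 (Sofia out); R3 Amara 43, Elena 35, Fatima 64 (Elena out); R4 Amara 43, Fatima 99 (Fatima winner). Winner: Fatima.
Anti-plurality — last-place votes: Marcus 0, Amara 65, Elena 34, Fatima 20, Sofia 23. Winner: Marcus.
The two methods disagree.

no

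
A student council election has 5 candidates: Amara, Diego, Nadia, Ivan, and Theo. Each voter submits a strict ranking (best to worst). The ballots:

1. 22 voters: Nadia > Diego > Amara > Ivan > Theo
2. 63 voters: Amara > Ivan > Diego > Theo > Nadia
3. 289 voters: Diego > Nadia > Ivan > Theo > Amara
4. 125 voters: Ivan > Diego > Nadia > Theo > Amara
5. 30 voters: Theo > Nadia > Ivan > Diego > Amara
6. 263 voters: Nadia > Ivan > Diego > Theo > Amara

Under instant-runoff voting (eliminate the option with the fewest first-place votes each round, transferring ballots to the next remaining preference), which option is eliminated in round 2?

Amara

Round 1: Amara 63, Diego 289, Nadia 285, Ivan 125, Theo 30. Eliminate Theo.
Round 2: Amara 63, Diego 289, Nadia 315, Ivan 125. Eliminate Amara.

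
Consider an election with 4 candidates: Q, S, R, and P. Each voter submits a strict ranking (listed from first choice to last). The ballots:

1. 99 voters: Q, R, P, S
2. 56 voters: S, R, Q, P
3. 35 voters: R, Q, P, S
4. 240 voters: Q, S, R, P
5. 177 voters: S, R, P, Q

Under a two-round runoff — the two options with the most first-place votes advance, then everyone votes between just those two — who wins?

Q

Round 1 first-place votes: Q 339, S 233, R 35, P 0.
Q and S advance.
Runoff: Q is preferred to S by 374 voters; S by 233.
Q wins the runoff.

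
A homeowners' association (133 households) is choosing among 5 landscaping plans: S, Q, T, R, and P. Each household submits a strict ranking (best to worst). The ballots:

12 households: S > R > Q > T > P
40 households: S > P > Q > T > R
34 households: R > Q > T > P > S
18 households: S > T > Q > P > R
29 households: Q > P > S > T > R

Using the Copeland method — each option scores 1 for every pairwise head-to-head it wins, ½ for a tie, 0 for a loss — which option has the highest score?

S: beats Q, T, R, and P → score 4.
Q: beats T, R, and P; loses to S → score 3.
T: beats R; loses to S, Q, and P → score 1.
R: loses to S, Q, T, and P → score 0.
P: beats T and R; loses to S and Q → score 2.
S has the best pairwise record.

S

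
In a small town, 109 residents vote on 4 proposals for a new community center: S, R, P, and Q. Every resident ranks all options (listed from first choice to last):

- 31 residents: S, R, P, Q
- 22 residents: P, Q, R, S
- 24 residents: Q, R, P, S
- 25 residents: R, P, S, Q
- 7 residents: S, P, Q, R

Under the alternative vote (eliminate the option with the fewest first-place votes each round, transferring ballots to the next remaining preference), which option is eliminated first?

P

Round 1: S 38, R 25, P 22, Q 24. Eliminate P.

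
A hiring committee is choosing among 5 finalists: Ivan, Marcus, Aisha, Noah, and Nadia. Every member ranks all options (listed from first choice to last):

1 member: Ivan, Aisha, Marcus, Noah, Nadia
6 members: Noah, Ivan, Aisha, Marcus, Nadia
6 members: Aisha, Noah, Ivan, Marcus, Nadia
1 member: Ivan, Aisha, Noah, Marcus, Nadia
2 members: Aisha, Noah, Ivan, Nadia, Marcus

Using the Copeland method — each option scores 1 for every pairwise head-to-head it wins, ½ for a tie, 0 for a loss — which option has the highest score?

Aisha

Ivan: beats Marcus and Nadia; ties Aisha; loses to Noah → score 2.5.
Marcus: beats Nadia; loses to Ivan, Aisha, and Noah → score 1.
Aisha: beats Marcus, Noah, and Nadia; ties Ivan → score 3.5.
Noah: beats Ivan, Marcus, and Nadia; loses to Aisha → score 3.
Nadia: loses to Ivan, Marcus, Aisha, and Noah → score 0.
Aisha has the best pairwise record.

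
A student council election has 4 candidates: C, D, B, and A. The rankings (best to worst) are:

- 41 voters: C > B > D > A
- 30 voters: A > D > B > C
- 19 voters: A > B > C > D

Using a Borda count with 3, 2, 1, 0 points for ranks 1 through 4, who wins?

C: 41·3 + 30·0 + 19·1 = 142
D: 41·1 + 30·2 + 19·0 = 101
B: 41·2 + 30·1 + 19·2 = 150
A: 41·0 + 30·3 + 19·3 = 147
B has the highest Borda score (150).

B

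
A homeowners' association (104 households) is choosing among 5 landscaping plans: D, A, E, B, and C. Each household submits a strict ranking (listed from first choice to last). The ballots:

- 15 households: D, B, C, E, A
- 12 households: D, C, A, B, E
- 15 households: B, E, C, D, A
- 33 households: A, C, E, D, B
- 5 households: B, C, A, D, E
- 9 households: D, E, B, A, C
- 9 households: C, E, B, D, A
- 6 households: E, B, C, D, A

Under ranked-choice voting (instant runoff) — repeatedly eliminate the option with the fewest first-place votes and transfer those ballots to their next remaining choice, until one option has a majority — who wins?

D

Round 1: D 36, A 33, E 6, B 20, C 9. Eliminate E.
Round 2: D 36, A 33, B 26, C 9. Eliminate C.
Round 3: D 36, A 33, B 35. Eliminate A.
Round 4: D 69, B 35. D has a majority.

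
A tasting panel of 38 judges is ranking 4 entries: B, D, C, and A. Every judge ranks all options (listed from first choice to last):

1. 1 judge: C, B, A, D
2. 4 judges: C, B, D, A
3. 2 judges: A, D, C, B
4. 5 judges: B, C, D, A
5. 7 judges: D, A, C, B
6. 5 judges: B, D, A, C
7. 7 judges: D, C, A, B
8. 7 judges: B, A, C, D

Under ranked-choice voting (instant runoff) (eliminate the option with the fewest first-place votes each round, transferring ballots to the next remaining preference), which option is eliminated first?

Round 1: B 17, D 14, C 5, A 2. Eliminate A.

A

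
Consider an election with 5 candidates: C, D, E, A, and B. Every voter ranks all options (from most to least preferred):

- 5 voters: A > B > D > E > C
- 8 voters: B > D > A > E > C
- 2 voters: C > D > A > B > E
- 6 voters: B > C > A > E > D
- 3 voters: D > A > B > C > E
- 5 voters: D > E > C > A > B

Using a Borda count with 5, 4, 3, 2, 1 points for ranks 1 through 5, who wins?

C: 5·1 + 8·1 + 2·5 + 6·4 + 3·2 + 5·3 = 68
D: 5·3 + 8·4 + 2·4 + 6·1 + 3·5 + 5·5 = 101
E: 5·2 + 8·2 + 2·1 + 6·2 + 3·1 + 5·4 = 63
A: 5·5 + 8·3 + 2·3 + 6·3 + 3·4 + 5·2 = 95
B: 5·4 + 8·5 + 2·2 + 6·5 + 3·3 + 5·1 = 108
B has the highest Borda score (108).

B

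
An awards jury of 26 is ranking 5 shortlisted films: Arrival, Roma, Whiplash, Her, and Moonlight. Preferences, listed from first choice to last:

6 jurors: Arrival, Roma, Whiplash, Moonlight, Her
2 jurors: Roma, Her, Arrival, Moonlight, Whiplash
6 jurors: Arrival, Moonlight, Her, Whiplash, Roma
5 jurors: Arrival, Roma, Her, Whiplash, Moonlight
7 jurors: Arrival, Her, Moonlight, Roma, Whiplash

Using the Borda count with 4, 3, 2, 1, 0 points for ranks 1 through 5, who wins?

Arrival: 6·4 + 2·2 + 6·4 + 5·4 + 7·4 = 100
Roma: 6·3 + 2·4 + 6·0 + 5·3 + 7·1 = 48
Whiplash: 6·2 + 2·0 + 6·1 + 5·1 + 7·0 = 23
Her: 6·0 + 2·3 + 6·2 + 5·2 + 7·3 = 49
Moonlight: 6·1 + 2·1 + 6·3 + 5·0 + 7·2 = 40
Arrival has the highest Borda score (100).

Arrival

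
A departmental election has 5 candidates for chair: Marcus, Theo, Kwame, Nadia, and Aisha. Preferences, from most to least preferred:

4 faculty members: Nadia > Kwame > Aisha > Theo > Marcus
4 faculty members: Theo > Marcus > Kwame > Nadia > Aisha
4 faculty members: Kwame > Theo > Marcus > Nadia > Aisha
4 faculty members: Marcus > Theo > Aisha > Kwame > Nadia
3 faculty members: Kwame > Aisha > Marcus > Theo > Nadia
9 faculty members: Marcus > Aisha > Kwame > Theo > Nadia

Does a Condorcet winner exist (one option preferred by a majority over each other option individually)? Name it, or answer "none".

Marcus vs Theo: 16–12 for Marcus.
Marcus vs Kwame: 17–11 for Marcus.
Marcus vs Nadia: 24–4 for Marcus.
Marcus vs Aisha: 21–7 for Marcus.
Marcus beats every other option head-to-head.

Marcus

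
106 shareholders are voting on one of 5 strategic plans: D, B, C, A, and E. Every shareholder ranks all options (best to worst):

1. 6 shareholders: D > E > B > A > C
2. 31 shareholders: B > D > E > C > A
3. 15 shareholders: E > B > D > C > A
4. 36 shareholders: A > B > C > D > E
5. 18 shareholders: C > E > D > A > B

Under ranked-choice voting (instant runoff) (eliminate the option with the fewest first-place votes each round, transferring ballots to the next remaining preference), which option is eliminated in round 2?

Round 1: D 6, B 31, C 18, A 36, E 15. Eliminate D.
Round 2: B 31, C 18, A 36, E 21. Eliminate C.

C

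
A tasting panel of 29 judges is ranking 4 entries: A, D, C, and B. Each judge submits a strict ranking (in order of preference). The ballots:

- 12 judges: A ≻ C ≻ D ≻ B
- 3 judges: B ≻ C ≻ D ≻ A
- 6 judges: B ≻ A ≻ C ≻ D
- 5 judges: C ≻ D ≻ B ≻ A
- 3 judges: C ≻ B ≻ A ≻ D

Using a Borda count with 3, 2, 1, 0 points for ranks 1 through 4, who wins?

A: 12·3 + 3·0 + 6·2 + 5·0 + 3·1 = 51
D: 12·1 + 3·1 + 6·0 + 5·2 + 3·0 = 25
C: 12·2 + 3·2 + 6·1 + 5·3 + 3·3 = 60
B: 12·0 + 3·3 + 6·3 + 5·1 + 3·2 = 38
C has the highest Borda score (60).

C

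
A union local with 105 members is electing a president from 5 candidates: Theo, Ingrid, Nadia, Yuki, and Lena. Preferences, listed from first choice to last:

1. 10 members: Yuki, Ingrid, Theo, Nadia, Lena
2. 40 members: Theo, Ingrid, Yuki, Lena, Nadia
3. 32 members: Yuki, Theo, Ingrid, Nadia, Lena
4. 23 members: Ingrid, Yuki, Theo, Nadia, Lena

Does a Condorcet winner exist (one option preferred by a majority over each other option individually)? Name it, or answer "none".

Checking pairwise contests:
Yuki beats Theo 65–40.
Theo beats Ingrid 72–33.
Theo beats Nadia 105–0.
Ingrid beats Yuki 63–42.
Theo beats Lena 105–0.
Every option loses at least one head-to-head, so there is no Condorcet winner.

none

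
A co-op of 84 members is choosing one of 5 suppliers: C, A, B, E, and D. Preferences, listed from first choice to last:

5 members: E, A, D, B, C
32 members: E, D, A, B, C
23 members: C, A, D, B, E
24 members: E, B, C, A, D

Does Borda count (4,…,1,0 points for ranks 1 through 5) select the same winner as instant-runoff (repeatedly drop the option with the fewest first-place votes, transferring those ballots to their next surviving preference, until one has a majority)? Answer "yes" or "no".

Borda — scores: C 140, A 172, B 132, E 244, D 152. Winner: E.
Instant-runoff — R1 C 23, A 0, B 0, E 61, D 0 (E winner). Winner: E.
The two methods agree.

yes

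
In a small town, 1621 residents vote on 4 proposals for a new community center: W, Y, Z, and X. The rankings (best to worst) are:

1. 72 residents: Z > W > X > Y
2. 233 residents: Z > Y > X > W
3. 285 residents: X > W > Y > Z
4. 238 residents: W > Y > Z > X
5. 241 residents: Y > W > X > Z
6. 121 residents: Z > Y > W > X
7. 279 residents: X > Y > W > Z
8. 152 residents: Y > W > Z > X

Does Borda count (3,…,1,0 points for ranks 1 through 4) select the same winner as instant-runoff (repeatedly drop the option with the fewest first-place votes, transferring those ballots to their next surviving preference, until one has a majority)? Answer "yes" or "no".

Borda — scores: W 2614, Y 3206, Z 1668, X 2238. Winner: Y.
Instant-runoff — R1 W 238, Y 393, Z 426, X 564 (W out); R2 Y 631, Z 426, X 564 (Z out); R3 Y 985, X 636 (Y winner). Winner: Y.
The two methods agree.

yes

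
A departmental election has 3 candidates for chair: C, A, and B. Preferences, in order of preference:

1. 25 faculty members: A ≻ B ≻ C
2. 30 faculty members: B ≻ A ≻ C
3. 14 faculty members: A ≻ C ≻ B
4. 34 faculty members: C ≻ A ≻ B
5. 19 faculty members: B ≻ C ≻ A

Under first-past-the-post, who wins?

B

First-place votes: C 34, A 39, B 49.
B has the most first-place votes.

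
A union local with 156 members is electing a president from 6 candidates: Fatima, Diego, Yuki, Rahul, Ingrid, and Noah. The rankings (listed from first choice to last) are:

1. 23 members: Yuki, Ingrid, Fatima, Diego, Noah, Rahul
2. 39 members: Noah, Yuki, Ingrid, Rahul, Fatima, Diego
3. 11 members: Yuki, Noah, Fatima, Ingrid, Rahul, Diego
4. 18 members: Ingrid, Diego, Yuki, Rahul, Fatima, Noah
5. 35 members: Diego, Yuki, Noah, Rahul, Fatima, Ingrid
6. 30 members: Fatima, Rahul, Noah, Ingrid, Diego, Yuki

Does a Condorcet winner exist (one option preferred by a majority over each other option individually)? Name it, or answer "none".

none

Checking pairwise contests:
Yuki beats Fatima 126–30.
Fatima beats Diego 103–53.
Diego beats Yuki 83–73.
Yuki beats Rahul 126–30.
Yuki beats Ingrid 108–48.
Yuki beats Noah 87–69.
Every option loses at least one head-to-head, so there is no Condorcet winner.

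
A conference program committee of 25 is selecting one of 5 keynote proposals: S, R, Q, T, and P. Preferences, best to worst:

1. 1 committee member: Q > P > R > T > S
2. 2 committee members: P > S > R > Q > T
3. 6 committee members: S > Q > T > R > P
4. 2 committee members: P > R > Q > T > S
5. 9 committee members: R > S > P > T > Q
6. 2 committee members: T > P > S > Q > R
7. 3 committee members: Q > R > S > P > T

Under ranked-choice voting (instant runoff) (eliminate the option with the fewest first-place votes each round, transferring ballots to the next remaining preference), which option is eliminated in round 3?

Round 1: S 6, R 9, Q 4, T 2, P 4. Eliminate T.
Round 2: S 6, R 9, Q 4, P 6. Eliminate Q.
Round 3: S 6, R 12, P 7. Eliminate S.

S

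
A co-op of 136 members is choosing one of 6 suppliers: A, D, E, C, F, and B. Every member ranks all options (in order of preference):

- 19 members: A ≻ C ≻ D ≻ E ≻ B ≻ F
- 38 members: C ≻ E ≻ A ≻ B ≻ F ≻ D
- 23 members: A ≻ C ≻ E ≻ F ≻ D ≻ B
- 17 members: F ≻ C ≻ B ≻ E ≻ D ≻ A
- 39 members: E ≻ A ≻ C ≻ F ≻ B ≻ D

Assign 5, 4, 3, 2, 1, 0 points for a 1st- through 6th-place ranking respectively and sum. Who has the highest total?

C

A: 19·5 + 38·3 + 23·5 + 17·0 + 39·4 = 480
D: 19·3 + 38·0 + 23·1 + 17·1 + 39·0 = 97
E: 19·2 + 38·4 + 23·3 + 17·2 + 39·5 = 488
C: 19·4 + 38·5 + 23·4 + 17·4 + 39·3 = 543
F: 19·0 + 38·1 + 23·2 + 17·5 + 39·2 = 247
B: 19·1 + 38·2 + 23·0 + 17·3 + 39·1 = 185
C has the highest Borda score (543).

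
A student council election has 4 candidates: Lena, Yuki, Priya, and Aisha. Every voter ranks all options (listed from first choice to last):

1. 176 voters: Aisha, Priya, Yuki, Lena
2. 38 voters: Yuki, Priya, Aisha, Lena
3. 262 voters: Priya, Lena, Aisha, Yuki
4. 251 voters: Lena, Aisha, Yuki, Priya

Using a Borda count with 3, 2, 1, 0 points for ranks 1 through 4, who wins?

Lena: 176·0 + 38·0 + 262·2 + 251·3 = 1277
Yuki: 176·1 + 38·3 + 262·0 + 251·1 = 541
Priya: 176·2 + 38·2 + 262·3 + 251·0 = 1214
Aisha: 176·3 + 38·1 + 262·1 + 251·2 = 1330
Aisha has the highest Borda score (1330).

Aisha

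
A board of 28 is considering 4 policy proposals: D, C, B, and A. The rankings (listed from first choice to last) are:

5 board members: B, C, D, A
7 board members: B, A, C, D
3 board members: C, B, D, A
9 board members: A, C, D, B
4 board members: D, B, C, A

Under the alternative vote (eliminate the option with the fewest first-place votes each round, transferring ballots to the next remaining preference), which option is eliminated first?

Round 1: D 4, C 3, B 12, A 9. Eliminate C.

C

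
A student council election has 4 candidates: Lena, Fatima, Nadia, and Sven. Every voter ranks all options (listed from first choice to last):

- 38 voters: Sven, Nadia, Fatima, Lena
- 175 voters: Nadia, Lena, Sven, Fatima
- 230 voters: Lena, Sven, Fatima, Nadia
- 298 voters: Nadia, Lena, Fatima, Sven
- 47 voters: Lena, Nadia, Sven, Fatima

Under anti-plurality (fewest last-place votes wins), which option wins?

Last-place votes: Lena 38, Fatima 222, Nadia 230, Sven 298.
Lena is ranked last by the fewest voters, so Lena wins.

Lena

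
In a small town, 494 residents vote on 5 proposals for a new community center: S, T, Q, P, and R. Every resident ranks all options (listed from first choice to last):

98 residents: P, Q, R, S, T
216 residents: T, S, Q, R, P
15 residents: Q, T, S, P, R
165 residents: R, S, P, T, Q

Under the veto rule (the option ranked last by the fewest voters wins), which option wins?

S

Last-place votes: S 0, T 98, Q 165, P 216, R 15.
S is ranked last by the fewest voters, so S wins.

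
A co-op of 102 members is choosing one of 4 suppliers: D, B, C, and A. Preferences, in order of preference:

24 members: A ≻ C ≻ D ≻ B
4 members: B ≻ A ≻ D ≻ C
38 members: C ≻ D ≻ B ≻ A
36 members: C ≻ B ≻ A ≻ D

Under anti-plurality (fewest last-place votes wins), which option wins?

C

Last-place votes: D 36, B 24, C 4, A 38.
C is ranked last by the fewest voters, so C wins.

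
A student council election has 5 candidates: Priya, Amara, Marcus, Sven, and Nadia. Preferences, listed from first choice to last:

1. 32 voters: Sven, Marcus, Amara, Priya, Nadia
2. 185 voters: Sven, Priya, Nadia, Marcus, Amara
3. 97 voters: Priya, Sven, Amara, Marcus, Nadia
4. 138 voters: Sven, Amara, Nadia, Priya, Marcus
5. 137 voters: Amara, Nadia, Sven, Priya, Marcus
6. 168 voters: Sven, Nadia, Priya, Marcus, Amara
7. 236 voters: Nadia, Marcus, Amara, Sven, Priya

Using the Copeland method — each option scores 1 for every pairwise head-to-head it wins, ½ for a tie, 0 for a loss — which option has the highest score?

Priya: beats Marcus; loses to Amara, Sven, and Nadia → score 1.
Amara: beats Priya; loses to Marcus, Sven, and Nadia → score 1.
Marcus: beats Amara; loses to Priya, Sven, and Nadia → score 1.
Sven: beats Priya, Amara, Marcus, and Nadia → score 4.
Nadia: beats Priya, Amara, and Marcus; loses to Sven → score 3.
Sven has the best pairwise record.

Sven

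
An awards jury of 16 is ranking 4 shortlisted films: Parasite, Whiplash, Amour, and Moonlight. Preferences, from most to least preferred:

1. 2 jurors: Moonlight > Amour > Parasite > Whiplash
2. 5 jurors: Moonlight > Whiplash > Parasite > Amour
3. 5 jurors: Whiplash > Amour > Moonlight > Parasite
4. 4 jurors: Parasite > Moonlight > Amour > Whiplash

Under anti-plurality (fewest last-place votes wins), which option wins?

Moonlight

Last-place votes: Parasite 5, Whiplash 6, Amour 5, Moonlight 0.
Moonlight is ranked last by the fewest voters, so Moonlight wins.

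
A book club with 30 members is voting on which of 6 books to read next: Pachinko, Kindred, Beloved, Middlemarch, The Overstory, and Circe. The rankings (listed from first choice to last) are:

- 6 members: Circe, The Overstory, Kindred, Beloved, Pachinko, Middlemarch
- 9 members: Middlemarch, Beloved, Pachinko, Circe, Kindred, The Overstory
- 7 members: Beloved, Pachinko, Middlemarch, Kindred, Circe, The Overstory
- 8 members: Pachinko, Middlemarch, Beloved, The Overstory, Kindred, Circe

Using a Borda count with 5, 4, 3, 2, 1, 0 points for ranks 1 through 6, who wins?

Beloved

Pachinko: 6·1 + 9·3 + 7·4 + 8·5 = 101
Kindred: 6·3 + 9·1 + 7·2 + 8·1 = 49
Beloved: 6·2 + 9·4 + 7·5 + 8·3 = 107
Middlemarch: 6·0 + 9·5 + 7·3 + 8·4 = 98
The Overstory: 6·4 + 9·0 + 7·0 + 8·2 = 40
Circe: 6·5 + 9·2 + 7·1 + 8·0 = 55
Beloved has the highest Borda score (107).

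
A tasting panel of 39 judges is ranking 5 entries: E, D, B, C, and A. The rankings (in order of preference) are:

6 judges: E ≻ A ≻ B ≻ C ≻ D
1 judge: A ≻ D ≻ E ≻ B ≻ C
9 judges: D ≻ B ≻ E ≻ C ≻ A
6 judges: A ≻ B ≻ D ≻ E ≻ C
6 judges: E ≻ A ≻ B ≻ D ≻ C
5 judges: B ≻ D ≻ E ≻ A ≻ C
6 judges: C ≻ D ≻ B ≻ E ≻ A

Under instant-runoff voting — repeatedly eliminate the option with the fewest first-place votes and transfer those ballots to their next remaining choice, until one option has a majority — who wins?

D

Round 1: E 12, D 9, B 5, C 6, A 7. Eliminate B.
Round 2: E 12, D 14, C 6, A 7. Eliminate C.
Round 3: E 12, D 20, A 7. D has a majority.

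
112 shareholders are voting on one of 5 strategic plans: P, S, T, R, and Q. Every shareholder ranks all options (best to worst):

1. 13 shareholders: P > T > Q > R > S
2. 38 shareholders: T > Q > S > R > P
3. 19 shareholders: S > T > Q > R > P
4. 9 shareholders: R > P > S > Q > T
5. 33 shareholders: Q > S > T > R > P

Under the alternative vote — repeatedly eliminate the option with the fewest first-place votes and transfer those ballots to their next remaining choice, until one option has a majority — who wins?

T

Round 1: P 13, S 19, T 38, R 9, Q 33. Eliminate R.
Round 2: P 22, S 19, T 38, Q 33. Eliminate S.
Round 3: P 22, T 57, Q 33. T has a majority.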